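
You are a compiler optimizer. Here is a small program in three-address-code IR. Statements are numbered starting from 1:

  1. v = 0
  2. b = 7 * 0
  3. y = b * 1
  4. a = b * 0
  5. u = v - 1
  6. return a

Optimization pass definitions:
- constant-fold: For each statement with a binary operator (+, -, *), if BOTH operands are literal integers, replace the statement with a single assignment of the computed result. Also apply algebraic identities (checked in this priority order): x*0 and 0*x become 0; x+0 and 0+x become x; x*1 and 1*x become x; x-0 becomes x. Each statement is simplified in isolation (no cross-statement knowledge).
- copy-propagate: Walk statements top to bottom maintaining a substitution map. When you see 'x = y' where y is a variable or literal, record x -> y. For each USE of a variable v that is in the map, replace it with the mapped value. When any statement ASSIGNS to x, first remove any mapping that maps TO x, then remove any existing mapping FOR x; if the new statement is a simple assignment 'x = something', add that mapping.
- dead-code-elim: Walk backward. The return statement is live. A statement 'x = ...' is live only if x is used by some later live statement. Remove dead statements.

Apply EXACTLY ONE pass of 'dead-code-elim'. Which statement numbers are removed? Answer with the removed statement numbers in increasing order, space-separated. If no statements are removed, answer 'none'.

Answer: 1 3 5

Derivation:
Backward liveness scan:
Stmt 1 'v = 0': DEAD (v not in live set [])
Stmt 2 'b = 7 * 0': KEEP (b is live); live-in = []
Stmt 3 'y = b * 1': DEAD (y not in live set ['b'])
Stmt 4 'a = b * 0': KEEP (a is live); live-in = ['b']
Stmt 5 'u = v - 1': DEAD (u not in live set ['a'])
Stmt 6 'return a': KEEP (return); live-in = ['a']
Removed statement numbers: [1, 3, 5]
Surviving IR:
  b = 7 * 0
  a = b * 0
  return a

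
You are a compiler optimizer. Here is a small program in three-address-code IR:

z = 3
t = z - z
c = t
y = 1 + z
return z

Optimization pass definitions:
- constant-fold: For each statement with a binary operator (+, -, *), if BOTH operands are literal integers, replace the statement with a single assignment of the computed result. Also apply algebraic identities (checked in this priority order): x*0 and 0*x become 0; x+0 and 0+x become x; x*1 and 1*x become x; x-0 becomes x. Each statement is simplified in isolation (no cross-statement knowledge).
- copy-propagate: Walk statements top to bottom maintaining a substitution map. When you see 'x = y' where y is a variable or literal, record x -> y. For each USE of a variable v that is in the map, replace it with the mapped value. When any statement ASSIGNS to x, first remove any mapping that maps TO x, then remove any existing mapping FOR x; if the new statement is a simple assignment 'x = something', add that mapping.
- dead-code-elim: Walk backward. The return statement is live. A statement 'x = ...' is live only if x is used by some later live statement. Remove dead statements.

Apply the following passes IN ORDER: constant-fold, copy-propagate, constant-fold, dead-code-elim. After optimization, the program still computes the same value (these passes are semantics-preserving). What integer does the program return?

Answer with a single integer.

Answer: 3

Derivation:
Initial IR:
  z = 3
  t = z - z
  c = t
  y = 1 + z
  return z
After constant-fold (5 stmts):
  z = 3
  t = z - z
  c = t
  y = 1 + z
  return z
After copy-propagate (5 stmts):
  z = 3
  t = 3 - 3
  c = t
  y = 1 + 3
  return 3
After constant-fold (5 stmts):
  z = 3
  t = 0
  c = t
  y = 4
  return 3
After dead-code-elim (1 stmts):
  return 3
Evaluate:
  z = 3  =>  z = 3
  t = z - z  =>  t = 0
  c = t  =>  c = 0
  y = 1 + z  =>  y = 4
  return z = 3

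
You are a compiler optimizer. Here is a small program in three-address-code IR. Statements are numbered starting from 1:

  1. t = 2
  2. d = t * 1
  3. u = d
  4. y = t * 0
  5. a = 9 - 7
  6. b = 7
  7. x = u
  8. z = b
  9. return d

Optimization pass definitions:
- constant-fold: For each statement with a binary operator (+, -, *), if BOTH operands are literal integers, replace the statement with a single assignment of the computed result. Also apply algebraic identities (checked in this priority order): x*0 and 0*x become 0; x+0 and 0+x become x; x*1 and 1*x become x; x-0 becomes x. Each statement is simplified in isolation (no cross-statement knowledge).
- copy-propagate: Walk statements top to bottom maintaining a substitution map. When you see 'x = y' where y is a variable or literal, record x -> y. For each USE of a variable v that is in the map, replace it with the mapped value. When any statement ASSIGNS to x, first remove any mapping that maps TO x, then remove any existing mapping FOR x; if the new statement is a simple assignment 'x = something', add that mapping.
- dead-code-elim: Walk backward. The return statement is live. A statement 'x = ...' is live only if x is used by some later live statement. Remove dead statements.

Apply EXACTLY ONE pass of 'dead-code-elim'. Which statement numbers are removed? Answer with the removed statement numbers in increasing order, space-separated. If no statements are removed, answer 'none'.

Backward liveness scan:
Stmt 1 't = 2': KEEP (t is live); live-in = []
Stmt 2 'd = t * 1': KEEP (d is live); live-in = ['t']
Stmt 3 'u = d': DEAD (u not in live set ['d'])
Stmt 4 'y = t * 0': DEAD (y not in live set ['d'])
Stmt 5 'a = 9 - 7': DEAD (a not in live set ['d'])
Stmt 6 'b = 7': DEAD (b not in live set ['d'])
Stmt 7 'x = u': DEAD (x not in live set ['d'])
Stmt 8 'z = b': DEAD (z not in live set ['d'])
Stmt 9 'return d': KEEP (return); live-in = ['d']
Removed statement numbers: [3, 4, 5, 6, 7, 8]
Surviving IR:
  t = 2
  d = t * 1
  return d

Answer: 3 4 5 6 7 8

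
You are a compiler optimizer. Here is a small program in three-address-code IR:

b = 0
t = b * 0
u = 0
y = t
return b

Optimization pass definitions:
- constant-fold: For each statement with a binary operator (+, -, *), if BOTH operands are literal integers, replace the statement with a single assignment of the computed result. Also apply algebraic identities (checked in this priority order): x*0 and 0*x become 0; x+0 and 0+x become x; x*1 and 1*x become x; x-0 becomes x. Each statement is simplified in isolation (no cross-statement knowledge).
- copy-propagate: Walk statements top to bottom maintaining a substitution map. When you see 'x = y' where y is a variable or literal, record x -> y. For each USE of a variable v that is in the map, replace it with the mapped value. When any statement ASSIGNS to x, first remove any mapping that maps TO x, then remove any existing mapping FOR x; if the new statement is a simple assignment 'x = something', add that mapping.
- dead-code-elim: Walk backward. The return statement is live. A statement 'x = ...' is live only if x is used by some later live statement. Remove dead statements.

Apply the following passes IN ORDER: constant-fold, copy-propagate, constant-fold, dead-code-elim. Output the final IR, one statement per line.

Initial IR:
  b = 0
  t = b * 0
  u = 0
  y = t
  return b
After constant-fold (5 stmts):
  b = 0
  t = 0
  u = 0
  y = t
  return b
After copy-propagate (5 stmts):
  b = 0
  t = 0
  u = 0
  y = 0
  return 0
After constant-fold (5 stmts):
  b = 0
  t = 0
  u = 0
  y = 0
  return 0
After dead-code-elim (1 stmts):
  return 0

Answer: return 0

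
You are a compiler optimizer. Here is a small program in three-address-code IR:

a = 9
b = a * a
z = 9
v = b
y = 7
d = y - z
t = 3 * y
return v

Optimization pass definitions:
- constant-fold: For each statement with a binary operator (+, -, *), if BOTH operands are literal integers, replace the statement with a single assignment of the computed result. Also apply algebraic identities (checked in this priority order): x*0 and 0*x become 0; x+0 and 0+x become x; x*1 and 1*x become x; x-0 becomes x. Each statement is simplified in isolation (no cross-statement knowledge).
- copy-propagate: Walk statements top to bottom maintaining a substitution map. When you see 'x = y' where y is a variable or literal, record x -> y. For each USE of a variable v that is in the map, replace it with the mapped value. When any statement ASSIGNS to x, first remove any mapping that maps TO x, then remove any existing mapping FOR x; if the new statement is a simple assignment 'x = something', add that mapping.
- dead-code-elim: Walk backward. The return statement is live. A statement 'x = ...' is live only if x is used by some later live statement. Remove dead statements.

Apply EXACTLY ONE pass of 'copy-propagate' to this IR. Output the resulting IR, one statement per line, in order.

Applying copy-propagate statement-by-statement:
  [1] a = 9  (unchanged)
  [2] b = a * a  -> b = 9 * 9
  [3] z = 9  (unchanged)
  [4] v = b  (unchanged)
  [5] y = 7  (unchanged)
  [6] d = y - z  -> d = 7 - 9
  [7] t = 3 * y  -> t = 3 * 7
  [8] return v  -> return b
Result (8 stmts):
  a = 9
  b = 9 * 9
  z = 9
  v = b
  y = 7
  d = 7 - 9
  t = 3 * 7
  return b

Answer: a = 9
b = 9 * 9
z = 9
v = b
y = 7
d = 7 - 9
t = 3 * 7
return b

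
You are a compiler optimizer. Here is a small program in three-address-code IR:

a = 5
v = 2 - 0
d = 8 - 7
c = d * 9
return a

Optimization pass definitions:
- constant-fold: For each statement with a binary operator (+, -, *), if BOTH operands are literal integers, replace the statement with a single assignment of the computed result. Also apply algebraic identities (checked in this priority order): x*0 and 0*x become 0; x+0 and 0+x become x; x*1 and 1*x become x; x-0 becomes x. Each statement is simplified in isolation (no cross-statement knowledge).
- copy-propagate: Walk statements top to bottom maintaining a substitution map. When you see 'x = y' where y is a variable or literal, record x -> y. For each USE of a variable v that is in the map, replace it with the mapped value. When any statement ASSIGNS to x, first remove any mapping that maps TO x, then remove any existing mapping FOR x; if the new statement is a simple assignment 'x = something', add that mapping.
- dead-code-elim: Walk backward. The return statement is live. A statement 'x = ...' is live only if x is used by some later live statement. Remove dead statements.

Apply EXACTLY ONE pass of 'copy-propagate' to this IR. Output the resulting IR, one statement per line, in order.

Applying copy-propagate statement-by-statement:
  [1] a = 5  (unchanged)
  [2] v = 2 - 0  (unchanged)
  [3] d = 8 - 7  (unchanged)
  [4] c = d * 9  (unchanged)
  [5] return a  -> return 5
Result (5 stmts):
  a = 5
  v = 2 - 0
  d = 8 - 7
  c = d * 9
  return 5

Answer: a = 5
v = 2 - 0
d = 8 - 7
c = d * 9
return 5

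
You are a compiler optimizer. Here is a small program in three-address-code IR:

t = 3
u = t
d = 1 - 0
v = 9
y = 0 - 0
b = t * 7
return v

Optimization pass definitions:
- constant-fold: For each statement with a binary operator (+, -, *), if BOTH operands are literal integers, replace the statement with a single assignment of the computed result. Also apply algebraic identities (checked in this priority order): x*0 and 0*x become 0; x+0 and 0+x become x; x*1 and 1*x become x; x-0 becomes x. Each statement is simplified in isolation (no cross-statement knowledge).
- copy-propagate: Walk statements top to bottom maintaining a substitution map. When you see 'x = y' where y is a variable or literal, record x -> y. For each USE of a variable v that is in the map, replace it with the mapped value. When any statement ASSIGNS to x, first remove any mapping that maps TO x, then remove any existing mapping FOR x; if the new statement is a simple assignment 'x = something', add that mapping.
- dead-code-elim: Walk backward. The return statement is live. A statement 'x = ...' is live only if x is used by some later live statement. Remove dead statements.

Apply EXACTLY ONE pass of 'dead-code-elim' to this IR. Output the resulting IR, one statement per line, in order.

Answer: v = 9
return v

Derivation:
Applying dead-code-elim statement-by-statement:
  [7] return v  -> KEEP (return); live=['v']
  [6] b = t * 7  -> DEAD (b not live)
  [5] y = 0 - 0  -> DEAD (y not live)
  [4] v = 9  -> KEEP; live=[]
  [3] d = 1 - 0  -> DEAD (d not live)
  [2] u = t  -> DEAD (u not live)
  [1] t = 3  -> DEAD (t not live)
Result (2 stmts):
  v = 9
  return v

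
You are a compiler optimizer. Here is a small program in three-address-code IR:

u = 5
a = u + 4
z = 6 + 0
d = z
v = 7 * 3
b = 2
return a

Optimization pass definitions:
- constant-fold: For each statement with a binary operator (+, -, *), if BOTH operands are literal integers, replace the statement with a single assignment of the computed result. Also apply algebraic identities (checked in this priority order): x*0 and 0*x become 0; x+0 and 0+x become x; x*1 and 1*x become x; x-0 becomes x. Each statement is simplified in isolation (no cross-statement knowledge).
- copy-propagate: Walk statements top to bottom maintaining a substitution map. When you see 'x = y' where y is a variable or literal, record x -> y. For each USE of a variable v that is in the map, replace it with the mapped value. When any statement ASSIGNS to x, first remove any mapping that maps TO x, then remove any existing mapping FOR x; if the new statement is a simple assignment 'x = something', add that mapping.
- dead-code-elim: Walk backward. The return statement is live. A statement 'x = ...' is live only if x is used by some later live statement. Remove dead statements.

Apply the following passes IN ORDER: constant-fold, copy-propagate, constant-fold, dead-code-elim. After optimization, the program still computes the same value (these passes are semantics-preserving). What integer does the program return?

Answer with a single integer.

Answer: 9

Derivation:
Initial IR:
  u = 5
  a = u + 4
  z = 6 + 0
  d = z
  v = 7 * 3
  b = 2
  return a
After constant-fold (7 stmts):
  u = 5
  a = u + 4
  z = 6
  d = z
  v = 21
  b = 2
  return a
After copy-propagate (7 stmts):
  u = 5
  a = 5 + 4
  z = 6
  d = 6
  v = 21
  b = 2
  return a
After constant-fold (7 stmts):
  u = 5
  a = 9
  z = 6
  d = 6
  v = 21
  b = 2
  return a
After dead-code-elim (2 stmts):
  a = 9
  return a
Evaluate:
  u = 5  =>  u = 5
  a = u + 4  =>  a = 9
  z = 6 + 0  =>  z = 6
  d = z  =>  d = 6
  v = 7 * 3  =>  v = 21
  b = 2  =>  b = 2
  return a = 9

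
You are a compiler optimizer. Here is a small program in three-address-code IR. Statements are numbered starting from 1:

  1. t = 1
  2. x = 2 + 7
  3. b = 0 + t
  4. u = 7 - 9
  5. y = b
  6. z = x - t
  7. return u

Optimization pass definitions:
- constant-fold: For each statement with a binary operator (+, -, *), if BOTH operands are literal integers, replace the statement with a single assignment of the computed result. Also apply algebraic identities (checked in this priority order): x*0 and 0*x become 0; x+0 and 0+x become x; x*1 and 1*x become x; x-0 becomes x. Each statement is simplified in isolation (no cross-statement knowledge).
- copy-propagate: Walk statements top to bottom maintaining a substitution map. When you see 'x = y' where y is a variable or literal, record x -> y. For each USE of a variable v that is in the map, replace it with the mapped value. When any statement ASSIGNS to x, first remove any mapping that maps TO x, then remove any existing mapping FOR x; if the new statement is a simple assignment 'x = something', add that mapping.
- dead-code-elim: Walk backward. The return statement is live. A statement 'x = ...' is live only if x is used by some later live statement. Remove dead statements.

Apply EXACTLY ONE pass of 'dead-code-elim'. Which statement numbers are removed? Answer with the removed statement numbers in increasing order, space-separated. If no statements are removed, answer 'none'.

Answer: 1 2 3 5 6

Derivation:
Backward liveness scan:
Stmt 1 't = 1': DEAD (t not in live set [])
Stmt 2 'x = 2 + 7': DEAD (x not in live set [])
Stmt 3 'b = 0 + t': DEAD (b not in live set [])
Stmt 4 'u = 7 - 9': KEEP (u is live); live-in = []
Stmt 5 'y = b': DEAD (y not in live set ['u'])
Stmt 6 'z = x - t': DEAD (z not in live set ['u'])
Stmt 7 'return u': KEEP (return); live-in = ['u']
Removed statement numbers: [1, 2, 3, 5, 6]
Surviving IR:
  u = 7 - 9
  return u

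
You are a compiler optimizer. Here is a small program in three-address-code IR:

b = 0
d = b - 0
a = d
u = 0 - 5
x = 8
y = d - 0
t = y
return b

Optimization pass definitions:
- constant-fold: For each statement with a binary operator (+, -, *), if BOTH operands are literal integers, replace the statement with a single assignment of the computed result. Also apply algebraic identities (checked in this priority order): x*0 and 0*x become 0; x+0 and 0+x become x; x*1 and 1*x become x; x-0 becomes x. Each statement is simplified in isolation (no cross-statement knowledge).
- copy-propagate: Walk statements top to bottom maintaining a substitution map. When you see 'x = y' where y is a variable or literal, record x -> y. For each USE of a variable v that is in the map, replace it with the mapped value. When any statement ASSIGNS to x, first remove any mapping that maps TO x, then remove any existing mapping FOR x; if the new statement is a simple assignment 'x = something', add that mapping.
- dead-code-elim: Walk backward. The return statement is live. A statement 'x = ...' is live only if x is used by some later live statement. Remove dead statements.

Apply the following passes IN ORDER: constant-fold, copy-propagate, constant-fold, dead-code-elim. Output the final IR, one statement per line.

Initial IR:
  b = 0
  d = b - 0
  a = d
  u = 0 - 5
  x = 8
  y = d - 0
  t = y
  return b
After constant-fold (8 stmts):
  b = 0
  d = b
  a = d
  u = -5
  x = 8
  y = d
  t = y
  return b
After copy-propagate (8 stmts):
  b = 0
  d = 0
  a = 0
  u = -5
  x = 8
  y = 0
  t = 0
  return 0
After constant-fold (8 stmts):
  b = 0
  d = 0
  a = 0
  u = -5
  x = 8
  y = 0
  t = 0
  return 0
After dead-code-elim (1 stmts):
  return 0

Answer: return 0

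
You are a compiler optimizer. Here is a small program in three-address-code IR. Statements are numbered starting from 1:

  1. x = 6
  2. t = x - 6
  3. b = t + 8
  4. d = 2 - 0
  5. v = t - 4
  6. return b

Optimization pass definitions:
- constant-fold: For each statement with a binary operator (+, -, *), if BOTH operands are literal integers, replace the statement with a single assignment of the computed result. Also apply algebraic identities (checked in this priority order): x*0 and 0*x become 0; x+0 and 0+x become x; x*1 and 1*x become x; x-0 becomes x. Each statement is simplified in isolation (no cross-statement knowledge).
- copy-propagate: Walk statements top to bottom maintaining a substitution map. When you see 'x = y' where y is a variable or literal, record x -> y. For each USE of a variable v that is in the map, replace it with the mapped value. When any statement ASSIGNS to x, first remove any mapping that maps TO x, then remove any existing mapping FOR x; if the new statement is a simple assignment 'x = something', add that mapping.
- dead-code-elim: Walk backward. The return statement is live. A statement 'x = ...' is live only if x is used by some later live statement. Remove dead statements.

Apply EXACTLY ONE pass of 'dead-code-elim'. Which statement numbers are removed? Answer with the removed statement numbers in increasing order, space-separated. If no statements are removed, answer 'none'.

Answer: 4 5

Derivation:
Backward liveness scan:
Stmt 1 'x = 6': KEEP (x is live); live-in = []
Stmt 2 't = x - 6': KEEP (t is live); live-in = ['x']
Stmt 3 'b = t + 8': KEEP (b is live); live-in = ['t']
Stmt 4 'd = 2 - 0': DEAD (d not in live set ['b'])
Stmt 5 'v = t - 4': DEAD (v not in live set ['b'])
Stmt 6 'return b': KEEP (return); live-in = ['b']
Removed statement numbers: [4, 5]
Surviving IR:
  x = 6
  t = x - 6
  b = t + 8
  return b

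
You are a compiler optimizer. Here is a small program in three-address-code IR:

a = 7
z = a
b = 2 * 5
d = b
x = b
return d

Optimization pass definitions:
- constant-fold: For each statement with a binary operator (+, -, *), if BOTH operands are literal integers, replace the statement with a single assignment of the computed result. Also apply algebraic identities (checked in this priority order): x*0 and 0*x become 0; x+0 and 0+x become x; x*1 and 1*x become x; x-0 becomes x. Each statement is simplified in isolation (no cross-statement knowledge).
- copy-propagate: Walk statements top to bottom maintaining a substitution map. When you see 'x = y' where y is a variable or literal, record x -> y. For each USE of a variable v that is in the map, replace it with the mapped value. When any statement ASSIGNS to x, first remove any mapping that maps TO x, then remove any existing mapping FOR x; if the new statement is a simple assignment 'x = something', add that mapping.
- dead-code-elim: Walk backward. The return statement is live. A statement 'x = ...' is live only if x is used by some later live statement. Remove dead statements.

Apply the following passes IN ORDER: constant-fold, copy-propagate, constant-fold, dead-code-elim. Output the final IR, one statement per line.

Answer: return 10

Derivation:
Initial IR:
  a = 7
  z = a
  b = 2 * 5
  d = b
  x = b
  return d
After constant-fold (6 stmts):
  a = 7
  z = a
  b = 10
  d = b
  x = b
  return d
After copy-propagate (6 stmts):
  a = 7
  z = 7
  b = 10
  d = 10
  x = 10
  return 10
After constant-fold (6 stmts):
  a = 7
  z = 7
  b = 10
  d = 10
  x = 10
  return 10
After dead-code-elim (1 stmts):
  return 10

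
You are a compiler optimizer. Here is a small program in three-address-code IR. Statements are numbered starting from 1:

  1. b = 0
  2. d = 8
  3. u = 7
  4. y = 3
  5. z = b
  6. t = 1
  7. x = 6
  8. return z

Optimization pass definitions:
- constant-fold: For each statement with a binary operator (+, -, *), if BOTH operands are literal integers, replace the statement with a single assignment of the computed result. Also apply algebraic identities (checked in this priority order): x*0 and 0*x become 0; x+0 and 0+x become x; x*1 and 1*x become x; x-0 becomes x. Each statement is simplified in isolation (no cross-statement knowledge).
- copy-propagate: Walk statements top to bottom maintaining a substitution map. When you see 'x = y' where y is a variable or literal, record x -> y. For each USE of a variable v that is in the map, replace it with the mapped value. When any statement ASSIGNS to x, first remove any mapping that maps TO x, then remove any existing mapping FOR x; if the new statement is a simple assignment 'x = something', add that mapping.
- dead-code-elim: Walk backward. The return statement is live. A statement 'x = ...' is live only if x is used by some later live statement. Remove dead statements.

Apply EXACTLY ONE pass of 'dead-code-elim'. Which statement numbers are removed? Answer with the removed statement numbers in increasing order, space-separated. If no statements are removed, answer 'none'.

Answer: 2 3 4 6 7

Derivation:
Backward liveness scan:
Stmt 1 'b = 0': KEEP (b is live); live-in = []
Stmt 2 'd = 8': DEAD (d not in live set ['b'])
Stmt 3 'u = 7': DEAD (u not in live set ['b'])
Stmt 4 'y = 3': DEAD (y not in live set ['b'])
Stmt 5 'z = b': KEEP (z is live); live-in = ['b']
Stmt 6 't = 1': DEAD (t not in live set ['z'])
Stmt 7 'x = 6': DEAD (x not in live set ['z'])
Stmt 8 'return z': KEEP (return); live-in = ['z']
Removed statement numbers: [2, 3, 4, 6, 7]
Surviving IR:
  b = 0
  z = b
  return z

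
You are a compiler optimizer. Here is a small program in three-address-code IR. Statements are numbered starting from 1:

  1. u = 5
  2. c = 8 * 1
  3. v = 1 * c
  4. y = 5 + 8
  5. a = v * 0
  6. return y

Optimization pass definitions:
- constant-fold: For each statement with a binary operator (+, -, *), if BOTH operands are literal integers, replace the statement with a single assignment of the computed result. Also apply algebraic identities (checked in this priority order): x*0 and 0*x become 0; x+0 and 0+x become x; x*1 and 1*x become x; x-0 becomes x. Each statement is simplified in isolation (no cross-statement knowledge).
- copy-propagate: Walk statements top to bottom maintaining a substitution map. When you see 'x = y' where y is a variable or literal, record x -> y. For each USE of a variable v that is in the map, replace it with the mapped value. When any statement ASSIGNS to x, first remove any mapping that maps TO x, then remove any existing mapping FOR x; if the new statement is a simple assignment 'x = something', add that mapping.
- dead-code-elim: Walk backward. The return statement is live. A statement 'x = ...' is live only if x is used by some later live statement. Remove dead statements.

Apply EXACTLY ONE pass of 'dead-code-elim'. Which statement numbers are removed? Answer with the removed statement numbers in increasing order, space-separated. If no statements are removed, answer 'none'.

Backward liveness scan:
Stmt 1 'u = 5': DEAD (u not in live set [])
Stmt 2 'c = 8 * 1': DEAD (c not in live set [])
Stmt 3 'v = 1 * c': DEAD (v not in live set [])
Stmt 4 'y = 5 + 8': KEEP (y is live); live-in = []
Stmt 5 'a = v * 0': DEAD (a not in live set ['y'])
Stmt 6 'return y': KEEP (return); live-in = ['y']
Removed statement numbers: [1, 2, 3, 5]
Surviving IR:
  y = 5 + 8
  return y

Answer: 1 2 3 5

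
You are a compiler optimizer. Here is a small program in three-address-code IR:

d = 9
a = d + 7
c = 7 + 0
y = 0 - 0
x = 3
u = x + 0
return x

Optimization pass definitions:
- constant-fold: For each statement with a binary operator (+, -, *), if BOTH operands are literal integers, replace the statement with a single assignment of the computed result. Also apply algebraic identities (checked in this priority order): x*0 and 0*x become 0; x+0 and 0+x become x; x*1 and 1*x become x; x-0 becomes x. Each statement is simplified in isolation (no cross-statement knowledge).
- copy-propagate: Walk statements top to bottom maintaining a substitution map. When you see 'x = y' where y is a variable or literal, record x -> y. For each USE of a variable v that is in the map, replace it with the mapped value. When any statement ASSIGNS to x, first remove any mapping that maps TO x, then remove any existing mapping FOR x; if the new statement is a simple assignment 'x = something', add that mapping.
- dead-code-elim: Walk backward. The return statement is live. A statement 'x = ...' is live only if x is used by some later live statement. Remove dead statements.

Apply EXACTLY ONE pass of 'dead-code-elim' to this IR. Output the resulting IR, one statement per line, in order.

Applying dead-code-elim statement-by-statement:
  [7] return x  -> KEEP (return); live=['x']
  [6] u = x + 0  -> DEAD (u not live)
  [5] x = 3  -> KEEP; live=[]
  [4] y = 0 - 0  -> DEAD (y not live)
  [3] c = 7 + 0  -> DEAD (c not live)
  [2] a = d + 7  -> DEAD (a not live)
  [1] d = 9  -> DEAD (d not live)
Result (2 stmts):
  x = 3
  return x

Answer: x = 3
return x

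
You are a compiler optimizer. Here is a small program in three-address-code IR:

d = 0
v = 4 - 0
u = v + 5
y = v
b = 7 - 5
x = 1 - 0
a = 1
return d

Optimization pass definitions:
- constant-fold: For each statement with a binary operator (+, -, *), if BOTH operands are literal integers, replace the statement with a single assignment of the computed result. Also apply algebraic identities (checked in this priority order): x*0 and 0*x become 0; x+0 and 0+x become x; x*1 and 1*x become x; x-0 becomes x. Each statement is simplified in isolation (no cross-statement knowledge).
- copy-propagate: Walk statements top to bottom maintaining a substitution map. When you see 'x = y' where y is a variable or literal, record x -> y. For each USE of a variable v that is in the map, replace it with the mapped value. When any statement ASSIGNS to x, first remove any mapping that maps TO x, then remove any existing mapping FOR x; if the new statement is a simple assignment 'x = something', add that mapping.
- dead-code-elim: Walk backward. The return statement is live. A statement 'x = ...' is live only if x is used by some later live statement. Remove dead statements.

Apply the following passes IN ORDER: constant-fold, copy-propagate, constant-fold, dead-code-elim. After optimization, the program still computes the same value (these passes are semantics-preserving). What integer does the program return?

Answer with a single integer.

Initial IR:
  d = 0
  v = 4 - 0
  u = v + 5
  y = v
  b = 7 - 5
  x = 1 - 0
  a = 1
  return d
After constant-fold (8 stmts):
  d = 0
  v = 4
  u = v + 5
  y = v
  b = 2
  x = 1
  a = 1
  return d
After copy-propagate (8 stmts):
  d = 0
  v = 4
  u = 4 + 5
  y = 4
  b = 2
  x = 1
  a = 1
  return 0
After constant-fold (8 stmts):
  d = 0
  v = 4
  u = 9
  y = 4
  b = 2
  x = 1
  a = 1
  return 0
After dead-code-elim (1 stmts):
  return 0
Evaluate:
  d = 0  =>  d = 0
  v = 4 - 0  =>  v = 4
  u = v + 5  =>  u = 9
  y = v  =>  y = 4
  b = 7 - 5  =>  b = 2
  x = 1 - 0  =>  x = 1
  a = 1  =>  a = 1
  return d = 0

Answer: 0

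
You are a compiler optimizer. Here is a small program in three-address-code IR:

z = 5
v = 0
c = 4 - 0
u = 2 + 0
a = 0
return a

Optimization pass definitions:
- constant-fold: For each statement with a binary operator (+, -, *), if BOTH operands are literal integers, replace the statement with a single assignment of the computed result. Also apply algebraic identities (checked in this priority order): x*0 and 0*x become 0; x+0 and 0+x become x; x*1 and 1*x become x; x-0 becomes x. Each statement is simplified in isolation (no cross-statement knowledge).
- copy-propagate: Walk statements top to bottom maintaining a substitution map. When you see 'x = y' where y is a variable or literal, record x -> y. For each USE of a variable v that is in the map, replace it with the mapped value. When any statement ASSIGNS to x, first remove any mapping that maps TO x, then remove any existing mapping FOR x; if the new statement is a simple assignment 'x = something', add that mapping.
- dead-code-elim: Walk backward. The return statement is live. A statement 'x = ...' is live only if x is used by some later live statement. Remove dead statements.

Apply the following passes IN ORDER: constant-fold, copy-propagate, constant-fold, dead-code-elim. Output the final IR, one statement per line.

Answer: return 0

Derivation:
Initial IR:
  z = 5
  v = 0
  c = 4 - 0
  u = 2 + 0
  a = 0
  return a
After constant-fold (6 stmts):
  z = 5
  v = 0
  c = 4
  u = 2
  a = 0
  return a
After copy-propagate (6 stmts):
  z = 5
  v = 0
  c = 4
  u = 2
  a = 0
  return 0
After constant-fold (6 stmts):
  z = 5
  v = 0
  c = 4
  u = 2
  a = 0
  return 0
After dead-code-elim (1 stmts):
  return 0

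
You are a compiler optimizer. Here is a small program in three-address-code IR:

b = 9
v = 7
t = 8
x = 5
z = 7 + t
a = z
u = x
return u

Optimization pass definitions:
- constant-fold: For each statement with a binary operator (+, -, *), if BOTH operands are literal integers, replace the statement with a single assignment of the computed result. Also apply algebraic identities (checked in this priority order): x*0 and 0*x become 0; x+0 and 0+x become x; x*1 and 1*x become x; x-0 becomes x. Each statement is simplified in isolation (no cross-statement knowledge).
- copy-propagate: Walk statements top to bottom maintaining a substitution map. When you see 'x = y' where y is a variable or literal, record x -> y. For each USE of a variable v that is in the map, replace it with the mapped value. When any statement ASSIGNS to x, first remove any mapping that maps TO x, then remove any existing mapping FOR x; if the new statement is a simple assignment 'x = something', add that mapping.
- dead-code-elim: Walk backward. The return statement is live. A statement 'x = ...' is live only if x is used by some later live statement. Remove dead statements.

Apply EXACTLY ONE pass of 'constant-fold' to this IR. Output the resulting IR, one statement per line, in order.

Answer: b = 9
v = 7
t = 8
x = 5
z = 7 + t
a = z
u = x
return u

Derivation:
Applying constant-fold statement-by-statement:
  [1] b = 9  (unchanged)
  [2] v = 7  (unchanged)
  [3] t = 8  (unchanged)
  [4] x = 5  (unchanged)
  [5] z = 7 + t  (unchanged)
  [6] a = z  (unchanged)
  [7] u = x  (unchanged)
  [8] return u  (unchanged)
Result (8 stmts):
  b = 9
  v = 7
  t = 8
  x = 5
  z = 7 + t
  a = z
  u = x
  return u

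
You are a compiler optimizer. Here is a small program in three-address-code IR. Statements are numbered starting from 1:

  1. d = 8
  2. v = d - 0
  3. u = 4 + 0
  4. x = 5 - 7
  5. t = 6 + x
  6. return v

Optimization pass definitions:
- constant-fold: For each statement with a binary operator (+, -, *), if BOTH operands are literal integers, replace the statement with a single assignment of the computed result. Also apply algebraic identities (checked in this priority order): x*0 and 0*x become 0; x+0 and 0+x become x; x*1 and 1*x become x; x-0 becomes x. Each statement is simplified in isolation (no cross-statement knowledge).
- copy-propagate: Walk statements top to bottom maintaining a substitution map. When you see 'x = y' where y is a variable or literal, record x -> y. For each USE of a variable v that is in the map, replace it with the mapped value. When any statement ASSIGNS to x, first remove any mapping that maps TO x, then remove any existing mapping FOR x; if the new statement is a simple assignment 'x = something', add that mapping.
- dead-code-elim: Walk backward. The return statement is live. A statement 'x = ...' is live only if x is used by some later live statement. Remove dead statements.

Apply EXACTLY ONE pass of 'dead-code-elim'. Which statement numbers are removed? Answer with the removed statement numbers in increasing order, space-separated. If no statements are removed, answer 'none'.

Backward liveness scan:
Stmt 1 'd = 8': KEEP (d is live); live-in = []
Stmt 2 'v = d - 0': KEEP (v is live); live-in = ['d']
Stmt 3 'u = 4 + 0': DEAD (u not in live set ['v'])
Stmt 4 'x = 5 - 7': DEAD (x not in live set ['v'])
Stmt 5 't = 6 + x': DEAD (t not in live set ['v'])
Stmt 6 'return v': KEEP (return); live-in = ['v']
Removed statement numbers: [3, 4, 5]
Surviving IR:
  d = 8
  v = d - 0
  return v

Answer: 3 4 5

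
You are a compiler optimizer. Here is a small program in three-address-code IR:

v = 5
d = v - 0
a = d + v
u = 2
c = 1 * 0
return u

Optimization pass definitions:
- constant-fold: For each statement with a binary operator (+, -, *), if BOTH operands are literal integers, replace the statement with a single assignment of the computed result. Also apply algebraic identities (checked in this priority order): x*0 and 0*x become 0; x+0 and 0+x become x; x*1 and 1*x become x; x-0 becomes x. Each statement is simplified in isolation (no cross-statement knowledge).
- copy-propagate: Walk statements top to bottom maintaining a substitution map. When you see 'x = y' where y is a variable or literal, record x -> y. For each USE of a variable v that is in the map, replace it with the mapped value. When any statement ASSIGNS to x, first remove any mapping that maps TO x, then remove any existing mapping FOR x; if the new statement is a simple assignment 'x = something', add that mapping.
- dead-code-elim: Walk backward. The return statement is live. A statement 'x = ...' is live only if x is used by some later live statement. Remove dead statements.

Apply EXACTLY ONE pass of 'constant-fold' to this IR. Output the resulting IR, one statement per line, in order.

Answer: v = 5
d = v
a = d + v
u = 2
c = 0
return u

Derivation:
Applying constant-fold statement-by-statement:
  [1] v = 5  (unchanged)
  [2] d = v - 0  -> d = v
  [3] a = d + v  (unchanged)
  [4] u = 2  (unchanged)
  [5] c = 1 * 0  -> c = 0
  [6] return u  (unchanged)
Result (6 stmts):
  v = 5
  d = v
  a = d + v
  u = 2
  c = 0
  return u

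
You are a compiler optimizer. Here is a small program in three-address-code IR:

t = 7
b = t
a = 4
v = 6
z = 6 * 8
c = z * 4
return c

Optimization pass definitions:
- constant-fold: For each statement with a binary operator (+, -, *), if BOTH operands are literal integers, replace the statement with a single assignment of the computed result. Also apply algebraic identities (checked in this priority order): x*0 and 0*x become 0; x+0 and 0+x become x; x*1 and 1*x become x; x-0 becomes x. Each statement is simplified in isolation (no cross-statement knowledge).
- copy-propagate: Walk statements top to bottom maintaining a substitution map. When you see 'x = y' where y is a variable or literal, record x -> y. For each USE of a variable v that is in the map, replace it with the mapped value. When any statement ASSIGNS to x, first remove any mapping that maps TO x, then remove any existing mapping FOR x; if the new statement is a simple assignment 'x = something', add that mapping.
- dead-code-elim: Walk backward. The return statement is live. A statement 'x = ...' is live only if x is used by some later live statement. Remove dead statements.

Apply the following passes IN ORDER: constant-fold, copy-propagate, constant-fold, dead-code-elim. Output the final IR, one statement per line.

Initial IR:
  t = 7
  b = t
  a = 4
  v = 6
  z = 6 * 8
  c = z * 4
  return c
After constant-fold (7 stmts):
  t = 7
  b = t
  a = 4
  v = 6
  z = 48
  c = z * 4
  return c
After copy-propagate (7 stmts):
  t = 7
  b = 7
  a = 4
  v = 6
  z = 48
  c = 48 * 4
  return c
After constant-fold (7 stmts):
  t = 7
  b = 7
  a = 4
  v = 6
  z = 48
  c = 192
  return c
After dead-code-elim (2 stmts):
  c = 192
  return c

Answer: c = 192
return c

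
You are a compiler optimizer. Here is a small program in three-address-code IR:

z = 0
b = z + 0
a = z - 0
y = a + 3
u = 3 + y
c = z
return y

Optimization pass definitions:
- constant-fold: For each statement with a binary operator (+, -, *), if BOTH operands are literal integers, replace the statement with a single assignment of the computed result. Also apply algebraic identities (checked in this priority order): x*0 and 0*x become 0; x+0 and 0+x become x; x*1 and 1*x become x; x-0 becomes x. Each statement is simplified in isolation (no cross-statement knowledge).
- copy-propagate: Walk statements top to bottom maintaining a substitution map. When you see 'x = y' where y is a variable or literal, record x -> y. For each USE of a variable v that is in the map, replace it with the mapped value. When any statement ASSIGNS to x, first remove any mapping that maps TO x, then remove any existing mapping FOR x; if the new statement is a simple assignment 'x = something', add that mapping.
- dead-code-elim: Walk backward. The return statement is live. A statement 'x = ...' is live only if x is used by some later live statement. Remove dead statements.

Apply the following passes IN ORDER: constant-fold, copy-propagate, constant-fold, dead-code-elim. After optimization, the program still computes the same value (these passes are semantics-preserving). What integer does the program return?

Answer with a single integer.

Initial IR:
  z = 0
  b = z + 0
  a = z - 0
  y = a + 3
  u = 3 + y
  c = z
  return y
After constant-fold (7 stmts):
  z = 0
  b = z
  a = z
  y = a + 3
  u = 3 + y
  c = z
  return y
After copy-propagate (7 stmts):
  z = 0
  b = 0
  a = 0
  y = 0 + 3
  u = 3 + y
  c = 0
  return y
After constant-fold (7 stmts):
  z = 0
  b = 0
  a = 0
  y = 3
  u = 3 + y
  c = 0
  return y
After dead-code-elim (2 stmts):
  y = 3
  return y
Evaluate:
  z = 0  =>  z = 0
  b = z + 0  =>  b = 0
  a = z - 0  =>  a = 0
  y = a + 3  =>  y = 3
  u = 3 + y  =>  u = 6
  c = z  =>  c = 0
  return y = 3

Answer: 3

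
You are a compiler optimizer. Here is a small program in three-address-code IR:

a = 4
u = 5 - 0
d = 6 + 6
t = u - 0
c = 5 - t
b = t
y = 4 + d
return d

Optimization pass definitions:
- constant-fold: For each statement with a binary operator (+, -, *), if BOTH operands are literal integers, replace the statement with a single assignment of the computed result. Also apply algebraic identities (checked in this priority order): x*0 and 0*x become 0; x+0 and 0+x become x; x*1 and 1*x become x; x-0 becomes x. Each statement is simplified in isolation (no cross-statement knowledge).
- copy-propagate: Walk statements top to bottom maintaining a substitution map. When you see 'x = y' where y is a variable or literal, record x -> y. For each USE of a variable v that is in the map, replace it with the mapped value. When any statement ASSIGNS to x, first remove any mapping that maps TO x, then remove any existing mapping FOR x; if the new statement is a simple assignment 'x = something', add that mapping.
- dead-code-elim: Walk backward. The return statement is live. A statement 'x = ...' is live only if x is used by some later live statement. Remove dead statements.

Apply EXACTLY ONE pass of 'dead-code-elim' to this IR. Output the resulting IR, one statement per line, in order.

Answer: d = 6 + 6
return d

Derivation:
Applying dead-code-elim statement-by-statement:
  [8] return d  -> KEEP (return); live=['d']
  [7] y = 4 + d  -> DEAD (y not live)
  [6] b = t  -> DEAD (b not live)
  [5] c = 5 - t  -> DEAD (c not live)
  [4] t = u - 0  -> DEAD (t not live)
  [3] d = 6 + 6  -> KEEP; live=[]
  [2] u = 5 - 0  -> DEAD (u not live)
  [1] a = 4  -> DEAD (a not live)
Result (2 stmts):
  d = 6 + 6
  return d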